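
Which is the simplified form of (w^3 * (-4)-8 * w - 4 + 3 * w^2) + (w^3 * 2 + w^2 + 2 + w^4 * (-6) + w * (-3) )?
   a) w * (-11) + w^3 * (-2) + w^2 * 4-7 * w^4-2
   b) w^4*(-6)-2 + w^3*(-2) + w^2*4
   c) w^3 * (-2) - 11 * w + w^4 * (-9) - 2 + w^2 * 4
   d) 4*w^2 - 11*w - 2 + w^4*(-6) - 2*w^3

Adding the polynomials and combining like terms:
(w^3*(-4) - 8*w - 4 + 3*w^2) + (w^3*2 + w^2 + 2 + w^4*(-6) + w*(-3))
= 4*w^2 - 11*w - 2 + w^4*(-6) - 2*w^3
d) 4*w^2 - 11*w - 2 + w^4*(-6) - 2*w^3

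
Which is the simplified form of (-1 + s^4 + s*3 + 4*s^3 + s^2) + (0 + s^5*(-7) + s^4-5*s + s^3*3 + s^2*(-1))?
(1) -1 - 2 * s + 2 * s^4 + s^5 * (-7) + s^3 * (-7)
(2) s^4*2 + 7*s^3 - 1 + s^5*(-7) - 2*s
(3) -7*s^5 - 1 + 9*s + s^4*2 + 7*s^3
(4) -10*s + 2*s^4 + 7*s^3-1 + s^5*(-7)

Adding the polynomials and combining like terms:
(-1 + s^4 + s*3 + 4*s^3 + s^2) + (0 + s^5*(-7) + s^4 - 5*s + s^3*3 + s^2*(-1))
= s^4*2 + 7*s^3 - 1 + s^5*(-7) - 2*s
2) s^4*2 + 7*s^3 - 1 + s^5*(-7) - 2*s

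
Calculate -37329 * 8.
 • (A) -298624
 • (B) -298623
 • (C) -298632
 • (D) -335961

-37329 * 8 = -298632
C) -298632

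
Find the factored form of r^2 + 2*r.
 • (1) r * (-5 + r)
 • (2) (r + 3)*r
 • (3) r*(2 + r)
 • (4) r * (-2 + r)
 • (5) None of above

We need to factor r^2 + 2*r.
The factored form is r*(2 + r).
3) r*(2 + r)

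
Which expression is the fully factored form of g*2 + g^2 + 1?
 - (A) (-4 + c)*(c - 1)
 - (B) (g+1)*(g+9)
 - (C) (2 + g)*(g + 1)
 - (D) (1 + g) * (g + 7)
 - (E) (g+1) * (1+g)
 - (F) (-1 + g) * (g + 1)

We need to factor g*2 + g^2 + 1.
The factored form is (g+1) * (1+g).
E) (g+1) * (1+g)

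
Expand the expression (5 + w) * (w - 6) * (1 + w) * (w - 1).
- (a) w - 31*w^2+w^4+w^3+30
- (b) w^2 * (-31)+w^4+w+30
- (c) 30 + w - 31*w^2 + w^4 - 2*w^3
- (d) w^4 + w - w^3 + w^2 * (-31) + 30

Expanding (5 + w) * (w - 6) * (1 + w) * (w - 1):
= w^4 + w - w^3 + w^2 * (-31) + 30
d) w^4 + w - w^3 + w^2 * (-31) + 30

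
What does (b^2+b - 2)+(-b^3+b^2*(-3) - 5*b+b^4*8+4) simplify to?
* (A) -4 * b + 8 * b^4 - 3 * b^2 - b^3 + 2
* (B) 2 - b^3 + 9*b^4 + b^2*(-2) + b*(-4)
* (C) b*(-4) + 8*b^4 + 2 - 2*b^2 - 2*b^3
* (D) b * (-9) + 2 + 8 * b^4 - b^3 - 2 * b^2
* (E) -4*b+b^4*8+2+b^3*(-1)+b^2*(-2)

Adding the polynomials and combining like terms:
(b^2 + b - 2) + (-b^3 + b^2*(-3) - 5*b + b^4*8 + 4)
= -4*b+b^4*8+2+b^3*(-1)+b^2*(-2)
E) -4*b+b^4*8+2+b^3*(-1)+b^2*(-2)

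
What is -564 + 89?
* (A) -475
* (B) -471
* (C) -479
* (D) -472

-564 + 89 = -475
A) -475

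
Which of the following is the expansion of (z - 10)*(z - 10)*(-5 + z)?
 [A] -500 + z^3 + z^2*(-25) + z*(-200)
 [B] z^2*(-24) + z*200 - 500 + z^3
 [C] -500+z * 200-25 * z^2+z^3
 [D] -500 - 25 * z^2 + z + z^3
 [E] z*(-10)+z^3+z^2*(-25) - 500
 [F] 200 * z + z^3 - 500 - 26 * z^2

Expanding (z - 10)*(z - 10)*(-5 + z):
= -500+z * 200-25 * z^2+z^3
C) -500+z * 200-25 * z^2+z^3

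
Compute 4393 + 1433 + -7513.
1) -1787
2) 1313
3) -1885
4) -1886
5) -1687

First: 4393 + 1433 = 5826
Then: 5826 + -7513 = -1687
5) -1687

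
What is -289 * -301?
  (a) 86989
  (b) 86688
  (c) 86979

-289 * -301 = 86989
a) 86989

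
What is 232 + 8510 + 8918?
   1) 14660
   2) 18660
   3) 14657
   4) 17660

First: 232 + 8510 = 8742
Then: 8742 + 8918 = 17660
4) 17660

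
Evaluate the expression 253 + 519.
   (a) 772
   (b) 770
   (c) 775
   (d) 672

253 + 519 = 772
a) 772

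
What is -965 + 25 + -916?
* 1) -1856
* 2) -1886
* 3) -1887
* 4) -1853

First: -965 + 25 = -940
Then: -940 + -916 = -1856
1) -1856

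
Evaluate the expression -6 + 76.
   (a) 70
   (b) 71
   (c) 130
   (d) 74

-6 + 76 = 70
a) 70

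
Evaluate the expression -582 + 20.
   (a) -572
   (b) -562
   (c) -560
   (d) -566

-582 + 20 = -562
b) -562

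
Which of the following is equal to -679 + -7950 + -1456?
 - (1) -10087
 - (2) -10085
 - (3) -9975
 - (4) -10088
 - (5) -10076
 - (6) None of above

First: -679 + -7950 = -8629
Then: -8629 + -1456 = -10085
2) -10085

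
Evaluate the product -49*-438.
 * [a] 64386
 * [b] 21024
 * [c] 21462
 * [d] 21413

-49 * -438 = 21462
c) 21462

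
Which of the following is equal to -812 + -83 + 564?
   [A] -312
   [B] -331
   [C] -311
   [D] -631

First: -812 + -83 = -895
Then: -895 + 564 = -331
B) -331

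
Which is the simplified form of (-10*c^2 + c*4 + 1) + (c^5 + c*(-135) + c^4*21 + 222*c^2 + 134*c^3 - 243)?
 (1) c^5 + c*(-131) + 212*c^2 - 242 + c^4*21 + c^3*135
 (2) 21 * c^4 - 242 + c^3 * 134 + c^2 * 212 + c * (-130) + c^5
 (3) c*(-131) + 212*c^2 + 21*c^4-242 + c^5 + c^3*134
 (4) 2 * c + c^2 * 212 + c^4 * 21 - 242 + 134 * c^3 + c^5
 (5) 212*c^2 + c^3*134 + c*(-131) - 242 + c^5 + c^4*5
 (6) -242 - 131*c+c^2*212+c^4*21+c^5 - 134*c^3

Adding the polynomials and combining like terms:
(-10*c^2 + c*4 + 1) + (c^5 + c*(-135) + c^4*21 + 222*c^2 + 134*c^3 - 243)
= c*(-131) + 212*c^2 + 21*c^4-242 + c^5 + c^3*134
3) c*(-131) + 212*c^2 + 21*c^4-242 + c^5 + c^3*134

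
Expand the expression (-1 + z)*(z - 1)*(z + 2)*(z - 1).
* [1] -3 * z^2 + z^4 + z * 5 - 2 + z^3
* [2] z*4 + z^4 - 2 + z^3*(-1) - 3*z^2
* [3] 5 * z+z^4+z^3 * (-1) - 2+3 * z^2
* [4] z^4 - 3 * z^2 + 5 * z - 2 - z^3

Expanding (-1 + z)*(z - 1)*(z + 2)*(z - 1):
= z^4 - 3 * z^2 + 5 * z - 2 - z^3
4) z^4 - 3 * z^2 + 5 * z - 2 - z^3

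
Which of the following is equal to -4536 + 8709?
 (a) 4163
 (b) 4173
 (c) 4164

-4536 + 8709 = 4173
b) 4173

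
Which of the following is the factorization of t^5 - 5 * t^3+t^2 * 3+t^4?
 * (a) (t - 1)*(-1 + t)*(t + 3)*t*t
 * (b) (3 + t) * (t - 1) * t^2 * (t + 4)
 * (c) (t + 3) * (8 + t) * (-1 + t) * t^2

We need to factor t^5 - 5 * t^3+t^2 * 3+t^4.
The factored form is (t - 1)*(-1 + t)*(t + 3)*t*t.
a) (t - 1)*(-1 + t)*(t + 3)*t*t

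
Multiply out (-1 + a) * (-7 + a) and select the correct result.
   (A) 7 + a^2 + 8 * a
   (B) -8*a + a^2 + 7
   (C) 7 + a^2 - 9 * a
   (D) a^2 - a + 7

Expanding (-1 + a) * (-7 + a):
= -8*a + a^2 + 7
B) -8*a + a^2 + 7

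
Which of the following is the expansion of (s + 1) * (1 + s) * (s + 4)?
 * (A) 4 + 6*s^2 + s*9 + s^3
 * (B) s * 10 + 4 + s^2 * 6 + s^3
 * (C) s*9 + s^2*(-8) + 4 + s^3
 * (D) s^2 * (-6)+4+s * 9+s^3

Expanding (s + 1) * (1 + s) * (s + 4):
= 4 + 6*s^2 + s*9 + s^3
A) 4 + 6*s^2 + s*9 + s^3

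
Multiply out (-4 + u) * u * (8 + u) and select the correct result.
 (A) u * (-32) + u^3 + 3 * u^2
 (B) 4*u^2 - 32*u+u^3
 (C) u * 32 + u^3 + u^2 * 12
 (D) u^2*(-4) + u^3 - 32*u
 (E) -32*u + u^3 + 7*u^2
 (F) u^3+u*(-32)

Expanding (-4 + u) * u * (8 + u):
= 4*u^2 - 32*u+u^3
B) 4*u^2 - 32*u+u^3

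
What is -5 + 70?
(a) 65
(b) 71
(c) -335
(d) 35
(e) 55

-5 + 70 = 65
a) 65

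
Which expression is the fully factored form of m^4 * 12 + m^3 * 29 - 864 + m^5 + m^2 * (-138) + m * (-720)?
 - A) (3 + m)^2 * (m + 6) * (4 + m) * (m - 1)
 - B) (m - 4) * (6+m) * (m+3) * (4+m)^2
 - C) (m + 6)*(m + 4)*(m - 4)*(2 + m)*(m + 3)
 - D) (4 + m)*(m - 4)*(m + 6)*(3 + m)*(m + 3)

We need to factor m^4 * 12 + m^3 * 29 - 864 + m^5 + m^2 * (-138) + m * (-720).
The factored form is (4 + m)*(m - 4)*(m + 6)*(3 + m)*(m + 3).
D) (4 + m)*(m - 4)*(m + 6)*(3 + m)*(m + 3)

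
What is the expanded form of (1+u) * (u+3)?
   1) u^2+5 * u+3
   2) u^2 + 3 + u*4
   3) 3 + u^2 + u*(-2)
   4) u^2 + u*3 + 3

Expanding (1+u) * (u+3):
= u^2 + 3 + u*4
2) u^2 + 3 + u*4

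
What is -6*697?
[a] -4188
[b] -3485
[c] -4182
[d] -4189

-6 * 697 = -4182
c) -4182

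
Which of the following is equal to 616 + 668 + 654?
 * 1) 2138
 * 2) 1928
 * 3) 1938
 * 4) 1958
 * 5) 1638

First: 616 + 668 = 1284
Then: 1284 + 654 = 1938
3) 1938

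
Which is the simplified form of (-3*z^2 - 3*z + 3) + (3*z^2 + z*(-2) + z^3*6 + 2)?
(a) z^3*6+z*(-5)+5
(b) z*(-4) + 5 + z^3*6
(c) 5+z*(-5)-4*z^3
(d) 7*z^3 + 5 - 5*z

Adding the polynomials and combining like terms:
(-3*z^2 - 3*z + 3) + (3*z^2 + z*(-2) + z^3*6 + 2)
= z^3*6+z*(-5)+5
a) z^3*6+z*(-5)+5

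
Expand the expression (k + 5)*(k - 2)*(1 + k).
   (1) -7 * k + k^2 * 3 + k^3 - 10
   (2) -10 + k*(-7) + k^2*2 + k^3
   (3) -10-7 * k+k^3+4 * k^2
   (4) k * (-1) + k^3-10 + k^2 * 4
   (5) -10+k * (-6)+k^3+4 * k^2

Expanding (k + 5)*(k - 2)*(1 + k):
= -10-7 * k+k^3+4 * k^2
3) -10-7 * k+k^3+4 * k^2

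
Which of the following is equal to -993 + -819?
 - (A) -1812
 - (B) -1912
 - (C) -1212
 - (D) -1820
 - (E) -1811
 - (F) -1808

-993 + -819 = -1812
A) -1812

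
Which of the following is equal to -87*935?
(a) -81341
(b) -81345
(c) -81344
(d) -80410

-87 * 935 = -81345
b) -81345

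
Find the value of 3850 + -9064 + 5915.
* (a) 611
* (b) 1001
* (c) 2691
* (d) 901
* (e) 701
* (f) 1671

First: 3850 + -9064 = -5214
Then: -5214 + 5915 = 701
e) 701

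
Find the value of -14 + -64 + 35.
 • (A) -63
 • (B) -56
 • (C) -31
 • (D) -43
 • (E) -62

First: -14 + -64 = -78
Then: -78 + 35 = -43
D) -43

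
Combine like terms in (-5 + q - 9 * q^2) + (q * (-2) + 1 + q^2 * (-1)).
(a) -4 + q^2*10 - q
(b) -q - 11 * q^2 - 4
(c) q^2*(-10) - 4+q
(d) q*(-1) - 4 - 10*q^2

Adding the polynomials and combining like terms:
(-5 + q - 9*q^2) + (q*(-2) + 1 + q^2*(-1))
= q*(-1) - 4 - 10*q^2
d) q*(-1) - 4 - 10*q^2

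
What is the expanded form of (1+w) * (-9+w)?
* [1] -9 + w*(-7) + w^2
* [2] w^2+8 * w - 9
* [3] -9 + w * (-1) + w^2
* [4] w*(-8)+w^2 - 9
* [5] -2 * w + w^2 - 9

Expanding (1+w) * (-9+w):
= w*(-8)+w^2 - 9
4) w*(-8)+w^2 - 9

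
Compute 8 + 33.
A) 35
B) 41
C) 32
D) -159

8 + 33 = 41
B) 41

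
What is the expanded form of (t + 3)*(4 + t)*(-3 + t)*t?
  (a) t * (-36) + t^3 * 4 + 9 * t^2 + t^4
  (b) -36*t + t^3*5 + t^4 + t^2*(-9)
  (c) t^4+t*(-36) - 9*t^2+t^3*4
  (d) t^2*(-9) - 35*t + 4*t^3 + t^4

Expanding (t + 3)*(4 + t)*(-3 + t)*t:
= t^4+t*(-36) - 9*t^2+t^3*4
c) t^4+t*(-36) - 9*t^2+t^3*4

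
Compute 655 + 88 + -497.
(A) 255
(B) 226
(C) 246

First: 655 + 88 = 743
Then: 743 + -497 = 246
C) 246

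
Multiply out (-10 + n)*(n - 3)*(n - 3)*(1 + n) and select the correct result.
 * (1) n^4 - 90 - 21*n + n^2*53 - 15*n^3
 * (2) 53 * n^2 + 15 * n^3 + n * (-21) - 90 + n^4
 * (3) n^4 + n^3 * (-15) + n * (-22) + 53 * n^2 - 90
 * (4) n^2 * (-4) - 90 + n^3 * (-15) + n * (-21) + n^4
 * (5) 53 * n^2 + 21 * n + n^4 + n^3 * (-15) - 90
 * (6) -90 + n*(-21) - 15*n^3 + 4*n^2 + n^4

Expanding (-10 + n)*(n - 3)*(n - 3)*(1 + n):
= n^4 - 90 - 21*n + n^2*53 - 15*n^3
1) n^4 - 90 - 21*n + n^2*53 - 15*n^3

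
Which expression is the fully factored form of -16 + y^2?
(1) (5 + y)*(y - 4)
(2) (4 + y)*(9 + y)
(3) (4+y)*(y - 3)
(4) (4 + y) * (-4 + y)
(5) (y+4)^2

We need to factor -16 + y^2.
The factored form is (4 + y) * (-4 + y).
4) (4 + y) * (-4 + y)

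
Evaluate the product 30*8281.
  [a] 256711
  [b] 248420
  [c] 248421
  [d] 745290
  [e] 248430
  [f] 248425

30 * 8281 = 248430
e) 248430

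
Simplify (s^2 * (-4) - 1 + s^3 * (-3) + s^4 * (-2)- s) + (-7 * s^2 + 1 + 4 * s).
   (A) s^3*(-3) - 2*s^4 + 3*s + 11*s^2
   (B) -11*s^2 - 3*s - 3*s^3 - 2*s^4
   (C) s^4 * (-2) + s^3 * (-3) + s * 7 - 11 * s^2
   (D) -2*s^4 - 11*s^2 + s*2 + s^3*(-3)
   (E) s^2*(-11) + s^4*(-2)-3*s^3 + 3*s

Adding the polynomials and combining like terms:
(s^2*(-4) - 1 + s^3*(-3) + s^4*(-2) - s) + (-7*s^2 + 1 + 4*s)
= s^2*(-11) + s^4*(-2)-3*s^3 + 3*s
E) s^2*(-11) + s^4*(-2)-3*s^3 + 3*s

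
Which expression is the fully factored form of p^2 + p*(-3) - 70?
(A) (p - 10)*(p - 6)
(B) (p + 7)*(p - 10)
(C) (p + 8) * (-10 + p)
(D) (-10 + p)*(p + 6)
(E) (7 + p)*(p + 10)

We need to factor p^2 + p*(-3) - 70.
The factored form is (p + 7)*(p - 10).
B) (p + 7)*(p - 10)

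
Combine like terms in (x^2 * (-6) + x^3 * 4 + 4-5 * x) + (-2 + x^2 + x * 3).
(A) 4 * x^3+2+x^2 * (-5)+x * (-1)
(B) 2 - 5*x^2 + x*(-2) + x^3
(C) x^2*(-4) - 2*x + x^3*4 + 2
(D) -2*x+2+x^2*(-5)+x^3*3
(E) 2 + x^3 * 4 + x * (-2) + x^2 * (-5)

Adding the polynomials and combining like terms:
(x^2*(-6) + x^3*4 + 4 - 5*x) + (-2 + x^2 + x*3)
= 2 + x^3 * 4 + x * (-2) + x^2 * (-5)
E) 2 + x^3 * 4 + x * (-2) + x^2 * (-5)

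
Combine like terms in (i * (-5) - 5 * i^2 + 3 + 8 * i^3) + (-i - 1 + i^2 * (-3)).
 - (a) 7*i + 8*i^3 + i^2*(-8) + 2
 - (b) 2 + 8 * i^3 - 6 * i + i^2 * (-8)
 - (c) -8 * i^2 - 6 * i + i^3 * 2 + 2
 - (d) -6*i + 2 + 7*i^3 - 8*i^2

Adding the polynomials and combining like terms:
(i*(-5) - 5*i^2 + 3 + 8*i^3) + (-i - 1 + i^2*(-3))
= 2 + 8 * i^3 - 6 * i + i^2 * (-8)
b) 2 + 8 * i^3 - 6 * i + i^2 * (-8)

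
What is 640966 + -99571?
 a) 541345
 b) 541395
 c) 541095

640966 + -99571 = 541395
b) 541395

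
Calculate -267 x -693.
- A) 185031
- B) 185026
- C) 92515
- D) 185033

-267 * -693 = 185031
A) 185031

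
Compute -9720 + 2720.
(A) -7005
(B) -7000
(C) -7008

-9720 + 2720 = -7000
B) -7000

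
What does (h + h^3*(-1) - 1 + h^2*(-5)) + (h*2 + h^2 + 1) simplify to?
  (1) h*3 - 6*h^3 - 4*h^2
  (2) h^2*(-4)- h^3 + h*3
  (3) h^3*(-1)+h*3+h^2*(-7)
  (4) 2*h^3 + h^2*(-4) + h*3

Adding the polynomials and combining like terms:
(h + h^3*(-1) - 1 + h^2*(-5)) + (h*2 + h^2 + 1)
= h^2*(-4)- h^3 + h*3
2) h^2*(-4)- h^3 + h*3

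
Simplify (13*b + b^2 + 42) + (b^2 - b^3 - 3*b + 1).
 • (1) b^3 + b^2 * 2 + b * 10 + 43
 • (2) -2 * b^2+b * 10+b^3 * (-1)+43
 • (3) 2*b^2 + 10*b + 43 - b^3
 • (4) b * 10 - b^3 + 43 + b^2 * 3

Adding the polynomials and combining like terms:
(13*b + b^2 + 42) + (b^2 - b^3 - 3*b + 1)
= 2*b^2 + 10*b + 43 - b^3
3) 2*b^2 + 10*b + 43 - b^3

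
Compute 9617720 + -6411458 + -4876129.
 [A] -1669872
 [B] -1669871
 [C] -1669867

First: 9617720 + -6411458 = 3206262
Then: 3206262 + -4876129 = -1669867
C) -1669867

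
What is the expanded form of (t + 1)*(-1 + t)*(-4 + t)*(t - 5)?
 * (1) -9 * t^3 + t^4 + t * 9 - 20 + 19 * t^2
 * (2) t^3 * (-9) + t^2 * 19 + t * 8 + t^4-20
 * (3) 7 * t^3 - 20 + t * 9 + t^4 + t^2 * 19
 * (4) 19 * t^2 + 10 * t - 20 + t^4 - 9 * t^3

Expanding (t + 1)*(-1 + t)*(-4 + t)*(t - 5):
= -9 * t^3 + t^4 + t * 9 - 20 + 19 * t^2
1) -9 * t^3 + t^4 + t * 9 - 20 + 19 * t^2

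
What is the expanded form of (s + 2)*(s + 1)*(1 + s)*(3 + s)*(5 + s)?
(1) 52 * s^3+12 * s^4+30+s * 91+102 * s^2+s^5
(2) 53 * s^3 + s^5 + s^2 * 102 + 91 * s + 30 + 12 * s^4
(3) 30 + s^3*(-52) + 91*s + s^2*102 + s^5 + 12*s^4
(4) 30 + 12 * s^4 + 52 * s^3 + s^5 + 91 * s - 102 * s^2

Expanding (s + 2)*(s + 1)*(1 + s)*(3 + s)*(5 + s):
= 52 * s^3+12 * s^4+30+s * 91+102 * s^2+s^5
1) 52 * s^3+12 * s^4+30+s * 91+102 * s^2+s^5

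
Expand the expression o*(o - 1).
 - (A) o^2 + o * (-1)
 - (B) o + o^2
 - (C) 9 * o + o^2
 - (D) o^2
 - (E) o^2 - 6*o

Expanding o*(o - 1):
= o^2 + o * (-1)
A) o^2 + o * (-1)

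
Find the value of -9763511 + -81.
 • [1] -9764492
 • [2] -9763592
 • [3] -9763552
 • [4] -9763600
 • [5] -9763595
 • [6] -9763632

-9763511 + -81 = -9763592
2) -9763592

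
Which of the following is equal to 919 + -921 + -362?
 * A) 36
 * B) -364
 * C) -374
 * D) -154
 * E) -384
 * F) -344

First: 919 + -921 = -2
Then: -2 + -362 = -364
B) -364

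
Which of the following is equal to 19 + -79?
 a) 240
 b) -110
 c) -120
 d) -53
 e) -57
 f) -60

19 + -79 = -60
f) -60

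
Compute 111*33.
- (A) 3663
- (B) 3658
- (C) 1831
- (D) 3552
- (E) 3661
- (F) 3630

111 * 33 = 3663
A) 3663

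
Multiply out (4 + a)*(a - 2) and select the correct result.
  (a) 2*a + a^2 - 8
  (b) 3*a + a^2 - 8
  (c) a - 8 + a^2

Expanding (4 + a)*(a - 2):
= 2*a + a^2 - 8
a) 2*a + a^2 - 8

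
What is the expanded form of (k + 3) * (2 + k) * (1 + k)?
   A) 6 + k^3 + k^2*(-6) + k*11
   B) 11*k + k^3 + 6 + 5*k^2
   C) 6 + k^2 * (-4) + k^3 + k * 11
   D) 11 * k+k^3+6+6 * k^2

Expanding (k + 3) * (2 + k) * (1 + k):
= 11 * k+k^3+6+6 * k^2
D) 11 * k+k^3+6+6 * k^2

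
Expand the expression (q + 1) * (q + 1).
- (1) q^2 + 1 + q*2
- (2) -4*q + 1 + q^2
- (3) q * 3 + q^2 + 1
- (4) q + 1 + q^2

Expanding (q + 1) * (q + 1):
= q^2 + 1 + q*2
1) q^2 + 1 + q*2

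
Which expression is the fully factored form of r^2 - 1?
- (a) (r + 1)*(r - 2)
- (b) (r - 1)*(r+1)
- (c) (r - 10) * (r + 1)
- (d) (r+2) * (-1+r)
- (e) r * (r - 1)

We need to factor r^2 - 1.
The factored form is (r - 1)*(r+1).
b) (r - 1)*(r+1)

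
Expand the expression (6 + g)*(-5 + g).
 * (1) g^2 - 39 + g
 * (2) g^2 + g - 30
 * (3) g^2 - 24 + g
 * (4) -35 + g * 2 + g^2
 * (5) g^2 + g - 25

Expanding (6 + g)*(-5 + g):
= g^2 + g - 30
2) g^2 + g - 30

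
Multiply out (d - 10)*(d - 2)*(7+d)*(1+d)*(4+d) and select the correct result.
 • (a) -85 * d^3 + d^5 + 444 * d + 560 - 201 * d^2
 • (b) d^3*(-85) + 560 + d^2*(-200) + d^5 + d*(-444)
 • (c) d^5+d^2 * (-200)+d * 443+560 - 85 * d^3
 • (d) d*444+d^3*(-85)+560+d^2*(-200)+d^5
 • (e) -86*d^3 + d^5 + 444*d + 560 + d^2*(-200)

Expanding (d - 10)*(d - 2)*(7+d)*(1+d)*(4+d):
= d*444+d^3*(-85)+560+d^2*(-200)+d^5
d) d*444+d^3*(-85)+560+d^2*(-200)+d^5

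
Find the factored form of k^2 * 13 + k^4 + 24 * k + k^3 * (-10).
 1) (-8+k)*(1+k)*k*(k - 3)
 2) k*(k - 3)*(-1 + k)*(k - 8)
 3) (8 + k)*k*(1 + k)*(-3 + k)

We need to factor k^2 * 13 + k^4 + 24 * k + k^3 * (-10).
The factored form is (-8+k)*(1+k)*k*(k - 3).
1) (-8+k)*(1+k)*k*(k - 3)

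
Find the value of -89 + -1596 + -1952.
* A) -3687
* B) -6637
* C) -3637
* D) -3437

First: -89 + -1596 = -1685
Then: -1685 + -1952 = -3637
C) -3637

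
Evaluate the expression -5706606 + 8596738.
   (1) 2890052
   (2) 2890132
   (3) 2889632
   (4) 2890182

-5706606 + 8596738 = 2890132
2) 2890132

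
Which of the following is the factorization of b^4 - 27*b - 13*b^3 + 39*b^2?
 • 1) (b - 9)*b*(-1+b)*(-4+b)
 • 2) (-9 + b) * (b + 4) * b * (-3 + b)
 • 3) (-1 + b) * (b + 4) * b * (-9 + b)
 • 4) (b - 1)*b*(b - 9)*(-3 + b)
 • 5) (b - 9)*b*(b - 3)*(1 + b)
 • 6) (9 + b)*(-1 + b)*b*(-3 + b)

We need to factor b^4 - 27*b - 13*b^3 + 39*b^2.
The factored form is (b - 1)*b*(b - 9)*(-3 + b).
4) (b - 1)*b*(b - 9)*(-3 + b)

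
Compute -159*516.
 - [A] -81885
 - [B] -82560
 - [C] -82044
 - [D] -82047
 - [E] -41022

-159 * 516 = -82044
C) -82044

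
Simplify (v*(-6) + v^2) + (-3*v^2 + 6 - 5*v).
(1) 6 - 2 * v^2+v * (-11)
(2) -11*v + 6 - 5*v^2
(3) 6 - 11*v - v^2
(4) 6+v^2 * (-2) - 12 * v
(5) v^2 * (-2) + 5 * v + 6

Adding the polynomials and combining like terms:
(v*(-6) + v^2) + (-3*v^2 + 6 - 5*v)
= 6 - 2 * v^2+v * (-11)
1) 6 - 2 * v^2+v * (-11)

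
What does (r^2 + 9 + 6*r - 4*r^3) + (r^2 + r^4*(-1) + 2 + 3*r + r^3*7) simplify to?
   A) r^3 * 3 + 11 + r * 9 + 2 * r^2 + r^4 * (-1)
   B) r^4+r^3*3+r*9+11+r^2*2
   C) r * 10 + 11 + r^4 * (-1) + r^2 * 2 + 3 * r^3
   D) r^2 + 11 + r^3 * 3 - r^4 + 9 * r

Adding the polynomials and combining like terms:
(r^2 + 9 + 6*r - 4*r^3) + (r^2 + r^4*(-1) + 2 + 3*r + r^3*7)
= r^3 * 3 + 11 + r * 9 + 2 * r^2 + r^4 * (-1)
A) r^3 * 3 + 11 + r * 9 + 2 * r^2 + r^4 * (-1)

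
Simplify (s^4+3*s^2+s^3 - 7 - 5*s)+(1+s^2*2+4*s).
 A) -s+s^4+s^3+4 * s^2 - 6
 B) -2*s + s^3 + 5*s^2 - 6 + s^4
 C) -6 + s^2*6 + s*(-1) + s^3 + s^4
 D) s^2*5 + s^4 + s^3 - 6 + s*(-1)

Adding the polynomials and combining like terms:
(s^4 + 3*s^2 + s^3 - 7 - 5*s) + (1 + s^2*2 + 4*s)
= s^2*5 + s^4 + s^3 - 6 + s*(-1)
D) s^2*5 + s^4 + s^3 - 6 + s*(-1)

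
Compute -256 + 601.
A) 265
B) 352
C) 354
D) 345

-256 + 601 = 345
D) 345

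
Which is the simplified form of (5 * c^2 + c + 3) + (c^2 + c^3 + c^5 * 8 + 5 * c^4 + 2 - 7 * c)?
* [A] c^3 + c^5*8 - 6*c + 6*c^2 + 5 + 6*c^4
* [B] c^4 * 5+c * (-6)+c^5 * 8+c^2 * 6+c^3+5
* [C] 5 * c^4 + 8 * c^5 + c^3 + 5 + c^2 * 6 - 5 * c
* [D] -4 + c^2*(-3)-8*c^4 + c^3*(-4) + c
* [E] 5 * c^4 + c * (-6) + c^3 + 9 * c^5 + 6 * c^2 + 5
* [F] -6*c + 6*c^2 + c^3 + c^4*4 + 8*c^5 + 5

Adding the polynomials and combining like terms:
(5*c^2 + c + 3) + (c^2 + c^3 + c^5*8 + 5*c^4 + 2 - 7*c)
= c^4 * 5+c * (-6)+c^5 * 8+c^2 * 6+c^3+5
B) c^4 * 5+c * (-6)+c^5 * 8+c^2 * 6+c^3+5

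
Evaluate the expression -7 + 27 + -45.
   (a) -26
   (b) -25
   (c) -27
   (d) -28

First: -7 + 27 = 20
Then: 20 + -45 = -25
b) -25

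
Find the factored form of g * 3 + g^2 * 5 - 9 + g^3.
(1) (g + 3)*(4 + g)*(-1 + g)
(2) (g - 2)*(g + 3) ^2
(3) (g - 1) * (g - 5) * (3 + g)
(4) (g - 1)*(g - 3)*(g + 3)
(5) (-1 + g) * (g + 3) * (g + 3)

We need to factor g * 3 + g^2 * 5 - 9 + g^3.
The factored form is (-1 + g) * (g + 3) * (g + 3).
5) (-1 + g) * (g + 3) * (g + 3)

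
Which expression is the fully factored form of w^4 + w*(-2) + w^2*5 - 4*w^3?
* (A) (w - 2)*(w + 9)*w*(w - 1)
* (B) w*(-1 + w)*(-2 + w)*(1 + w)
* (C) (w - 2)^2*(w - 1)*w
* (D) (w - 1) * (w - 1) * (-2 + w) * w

We need to factor w^4 + w*(-2) + w^2*5 - 4*w^3.
The factored form is (w - 1) * (w - 1) * (-2 + w) * w.
D) (w - 1) * (w - 1) * (-2 + w) * w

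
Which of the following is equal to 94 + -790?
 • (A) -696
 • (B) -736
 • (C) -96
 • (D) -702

94 + -790 = -696
A) -696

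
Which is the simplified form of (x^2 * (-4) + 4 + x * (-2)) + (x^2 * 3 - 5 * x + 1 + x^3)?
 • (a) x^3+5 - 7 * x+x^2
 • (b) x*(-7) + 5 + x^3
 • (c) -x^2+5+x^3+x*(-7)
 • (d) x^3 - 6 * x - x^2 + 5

Adding the polynomials and combining like terms:
(x^2*(-4) + 4 + x*(-2)) + (x^2*3 - 5*x + 1 + x^3)
= -x^2+5+x^3+x*(-7)
c) -x^2+5+x^3+x*(-7)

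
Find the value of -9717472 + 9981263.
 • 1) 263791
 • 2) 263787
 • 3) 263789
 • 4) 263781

-9717472 + 9981263 = 263791
1) 263791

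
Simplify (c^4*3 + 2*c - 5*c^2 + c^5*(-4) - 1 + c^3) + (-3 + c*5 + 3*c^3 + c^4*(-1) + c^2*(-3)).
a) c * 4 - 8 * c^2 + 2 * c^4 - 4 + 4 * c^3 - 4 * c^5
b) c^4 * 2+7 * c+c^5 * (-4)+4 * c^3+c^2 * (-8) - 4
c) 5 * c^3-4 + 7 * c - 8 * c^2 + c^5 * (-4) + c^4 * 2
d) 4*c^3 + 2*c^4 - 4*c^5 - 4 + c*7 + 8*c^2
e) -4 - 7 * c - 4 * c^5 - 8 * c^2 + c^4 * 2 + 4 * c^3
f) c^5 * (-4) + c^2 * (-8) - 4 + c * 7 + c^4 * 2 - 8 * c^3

Adding the polynomials and combining like terms:
(c^4*3 + 2*c - 5*c^2 + c^5*(-4) - 1 + c^3) + (-3 + c*5 + 3*c^3 + c^4*(-1) + c^2*(-3))
= c^4 * 2+7 * c+c^5 * (-4)+4 * c^3+c^2 * (-8) - 4
b) c^4 * 2+7 * c+c^5 * (-4)+4 * c^3+c^2 * (-8) - 4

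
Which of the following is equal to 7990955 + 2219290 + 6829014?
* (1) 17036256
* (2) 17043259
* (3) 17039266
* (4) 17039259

First: 7990955 + 2219290 = 10210245
Then: 10210245 + 6829014 = 17039259
4) 17039259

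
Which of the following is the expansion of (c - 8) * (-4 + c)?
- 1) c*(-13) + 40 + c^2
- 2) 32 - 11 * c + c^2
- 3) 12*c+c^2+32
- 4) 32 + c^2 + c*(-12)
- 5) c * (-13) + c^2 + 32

Expanding (c - 8) * (-4 + c):
= 32 + c^2 + c*(-12)
4) 32 + c^2 + c*(-12)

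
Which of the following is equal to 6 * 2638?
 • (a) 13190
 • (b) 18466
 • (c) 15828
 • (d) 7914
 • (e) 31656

6 * 2638 = 15828
c) 15828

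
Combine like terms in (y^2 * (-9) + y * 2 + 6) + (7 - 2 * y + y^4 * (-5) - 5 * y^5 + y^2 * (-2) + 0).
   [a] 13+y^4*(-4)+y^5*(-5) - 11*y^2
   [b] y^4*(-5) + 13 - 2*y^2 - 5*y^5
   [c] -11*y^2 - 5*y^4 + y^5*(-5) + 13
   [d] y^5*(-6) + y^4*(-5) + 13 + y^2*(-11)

Adding the polynomials and combining like terms:
(y^2*(-9) + y*2 + 6) + (7 - 2*y + y^4*(-5) - 5*y^5 + y^2*(-2) + 0)
= -11*y^2 - 5*y^4 + y^5*(-5) + 13
c) -11*y^2 - 5*y^4 + y^5*(-5) + 13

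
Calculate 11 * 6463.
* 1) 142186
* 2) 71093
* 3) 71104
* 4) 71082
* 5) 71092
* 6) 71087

11 * 6463 = 71093
2) 71093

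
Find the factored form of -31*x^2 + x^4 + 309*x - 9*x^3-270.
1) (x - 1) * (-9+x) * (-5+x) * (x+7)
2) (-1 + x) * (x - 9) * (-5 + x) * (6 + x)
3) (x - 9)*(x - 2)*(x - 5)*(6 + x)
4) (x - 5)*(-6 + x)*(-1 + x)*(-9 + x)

We need to factor -31*x^2 + x^4 + 309*x - 9*x^3-270.
The factored form is (-1 + x) * (x - 9) * (-5 + x) * (6 + x).
2) (-1 + x) * (x - 9) * (-5 + x) * (6 + x)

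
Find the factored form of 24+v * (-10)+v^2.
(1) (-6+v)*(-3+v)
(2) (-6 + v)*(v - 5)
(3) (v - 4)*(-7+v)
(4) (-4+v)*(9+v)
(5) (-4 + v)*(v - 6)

We need to factor 24+v * (-10)+v^2.
The factored form is (-4 + v)*(v - 6).
5) (-4 + v)*(v - 6)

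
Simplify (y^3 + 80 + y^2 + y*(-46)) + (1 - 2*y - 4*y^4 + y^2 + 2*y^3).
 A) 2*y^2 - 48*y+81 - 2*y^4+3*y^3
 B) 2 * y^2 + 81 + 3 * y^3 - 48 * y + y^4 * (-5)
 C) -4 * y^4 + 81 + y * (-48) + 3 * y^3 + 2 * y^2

Adding the polynomials and combining like terms:
(y^3 + 80 + y^2 + y*(-46)) + (1 - 2*y - 4*y^4 + y^2 + 2*y^3)
= -4 * y^4 + 81 + y * (-48) + 3 * y^3 + 2 * y^2
C) -4 * y^4 + 81 + y * (-48) + 3 * y^3 + 2 * y^2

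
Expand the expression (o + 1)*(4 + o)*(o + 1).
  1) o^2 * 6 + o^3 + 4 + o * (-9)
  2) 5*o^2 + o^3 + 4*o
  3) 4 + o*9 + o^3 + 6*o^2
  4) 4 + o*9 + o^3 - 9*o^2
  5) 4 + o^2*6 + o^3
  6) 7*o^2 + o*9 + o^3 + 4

Expanding (o + 1)*(4 + o)*(o + 1):
= 4 + o*9 + o^3 + 6*o^2
3) 4 + o*9 + o^3 + 6*o^2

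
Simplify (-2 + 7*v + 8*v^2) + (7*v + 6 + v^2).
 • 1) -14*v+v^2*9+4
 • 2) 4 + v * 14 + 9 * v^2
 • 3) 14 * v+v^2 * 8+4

Adding the polynomials and combining like terms:
(-2 + 7*v + 8*v^2) + (7*v + 6 + v^2)
= 4 + v * 14 + 9 * v^2
2) 4 + v * 14 + 9 * v^2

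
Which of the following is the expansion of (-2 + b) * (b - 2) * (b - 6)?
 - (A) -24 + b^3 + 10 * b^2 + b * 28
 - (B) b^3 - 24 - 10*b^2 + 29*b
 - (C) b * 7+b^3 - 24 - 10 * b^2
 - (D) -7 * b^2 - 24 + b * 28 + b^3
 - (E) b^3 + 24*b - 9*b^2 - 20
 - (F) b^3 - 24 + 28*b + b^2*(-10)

Expanding (-2 + b) * (b - 2) * (b - 6):
= b^3 - 24 + 28*b + b^2*(-10)
F) b^3 - 24 + 28*b + b^2*(-10)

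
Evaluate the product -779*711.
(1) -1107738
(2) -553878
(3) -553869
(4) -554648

-779 * 711 = -553869
3) -553869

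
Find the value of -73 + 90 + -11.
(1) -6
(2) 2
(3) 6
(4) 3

First: -73 + 90 = 17
Then: 17 + -11 = 6
3) 6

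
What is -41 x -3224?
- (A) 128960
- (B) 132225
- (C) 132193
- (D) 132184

-41 * -3224 = 132184
D) 132184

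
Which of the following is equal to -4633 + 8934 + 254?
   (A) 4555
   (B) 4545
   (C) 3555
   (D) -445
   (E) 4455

First: -4633 + 8934 = 4301
Then: 4301 + 254 = 4555
A) 4555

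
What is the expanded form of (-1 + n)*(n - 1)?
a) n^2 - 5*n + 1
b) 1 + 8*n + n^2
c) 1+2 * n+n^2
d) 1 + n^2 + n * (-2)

Expanding (-1 + n)*(n - 1):
= 1 + n^2 + n * (-2)
d) 1 + n^2 + n * (-2)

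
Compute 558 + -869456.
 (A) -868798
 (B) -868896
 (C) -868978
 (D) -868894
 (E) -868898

558 + -869456 = -868898
E) -868898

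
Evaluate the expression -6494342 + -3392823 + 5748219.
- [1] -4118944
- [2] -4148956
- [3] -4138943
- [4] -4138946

First: -6494342 + -3392823 = -9887165
Then: -9887165 + 5748219 = -4138946
4) -4138946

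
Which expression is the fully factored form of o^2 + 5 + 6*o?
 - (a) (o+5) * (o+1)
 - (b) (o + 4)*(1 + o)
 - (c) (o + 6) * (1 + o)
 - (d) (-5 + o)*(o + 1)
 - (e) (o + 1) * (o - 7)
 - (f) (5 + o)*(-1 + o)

We need to factor o^2 + 5 + 6*o.
The factored form is (o+5) * (o+1).
a) (o+5) * (o+1)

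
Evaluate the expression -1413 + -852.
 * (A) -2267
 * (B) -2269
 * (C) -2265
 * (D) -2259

-1413 + -852 = -2265
C) -2265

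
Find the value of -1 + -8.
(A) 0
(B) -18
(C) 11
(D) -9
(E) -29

-1 + -8 = -9
D) -9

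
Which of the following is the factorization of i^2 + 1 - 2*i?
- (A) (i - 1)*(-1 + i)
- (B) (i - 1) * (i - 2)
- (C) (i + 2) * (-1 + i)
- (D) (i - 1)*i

We need to factor i^2 + 1 - 2*i.
The factored form is (i - 1)*(-1 + i).
A) (i - 1)*(-1 + i)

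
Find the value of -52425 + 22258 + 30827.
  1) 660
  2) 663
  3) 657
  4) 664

First: -52425 + 22258 = -30167
Then: -30167 + 30827 = 660
1) 660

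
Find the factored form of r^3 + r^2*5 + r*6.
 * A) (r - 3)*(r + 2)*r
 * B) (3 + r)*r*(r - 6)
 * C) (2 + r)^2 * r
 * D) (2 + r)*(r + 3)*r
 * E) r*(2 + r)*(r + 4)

We need to factor r^3 + r^2*5 + r*6.
The factored form is (2 + r)*(r + 3)*r.
D) (2 + r)*(r + 3)*r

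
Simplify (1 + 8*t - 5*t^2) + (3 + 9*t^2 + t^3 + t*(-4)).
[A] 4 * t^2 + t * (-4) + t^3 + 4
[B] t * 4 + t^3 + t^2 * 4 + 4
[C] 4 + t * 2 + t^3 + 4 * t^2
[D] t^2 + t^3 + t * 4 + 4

Adding the polynomials and combining like terms:
(1 + 8*t - 5*t^2) + (3 + 9*t^2 + t^3 + t*(-4))
= t * 4 + t^3 + t^2 * 4 + 4
B) t * 4 + t^3 + t^2 * 4 + 4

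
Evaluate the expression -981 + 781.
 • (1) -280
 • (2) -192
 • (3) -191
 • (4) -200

-981 + 781 = -200
4) -200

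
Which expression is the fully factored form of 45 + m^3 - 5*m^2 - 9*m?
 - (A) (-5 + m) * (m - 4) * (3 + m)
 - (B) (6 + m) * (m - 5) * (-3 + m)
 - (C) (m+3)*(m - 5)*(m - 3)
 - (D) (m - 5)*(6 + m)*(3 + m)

We need to factor 45 + m^3 - 5*m^2 - 9*m.
The factored form is (m+3)*(m - 5)*(m - 3).
C) (m+3)*(m - 5)*(m - 3)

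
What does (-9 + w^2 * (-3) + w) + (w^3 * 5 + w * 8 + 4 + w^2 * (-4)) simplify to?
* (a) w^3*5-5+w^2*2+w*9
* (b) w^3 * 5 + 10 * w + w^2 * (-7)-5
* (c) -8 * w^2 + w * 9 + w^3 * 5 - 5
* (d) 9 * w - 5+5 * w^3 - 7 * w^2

Adding the polynomials and combining like terms:
(-9 + w^2*(-3) + w) + (w^3*5 + w*8 + 4 + w^2*(-4))
= 9 * w - 5+5 * w^3 - 7 * w^2
d) 9 * w - 5+5 * w^3 - 7 * w^2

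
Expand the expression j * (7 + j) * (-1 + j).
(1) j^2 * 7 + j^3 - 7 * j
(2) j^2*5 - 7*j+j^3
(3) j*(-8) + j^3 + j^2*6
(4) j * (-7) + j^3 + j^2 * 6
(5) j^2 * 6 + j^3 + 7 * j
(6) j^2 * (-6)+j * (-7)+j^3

Expanding j * (7 + j) * (-1 + j):
= j * (-7) + j^3 + j^2 * 6
4) j * (-7) + j^3 + j^2 * 6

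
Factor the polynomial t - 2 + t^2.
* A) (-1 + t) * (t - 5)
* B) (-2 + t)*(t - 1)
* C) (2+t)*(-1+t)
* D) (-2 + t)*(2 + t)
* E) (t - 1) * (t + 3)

We need to factor t - 2 + t^2.
The factored form is (2+t)*(-1+t).
C) (2+t)*(-1+t)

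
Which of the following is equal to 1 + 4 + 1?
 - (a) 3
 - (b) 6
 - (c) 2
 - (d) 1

First: 1 + 4 = 5
Then: 5 + 1 = 6
b) 6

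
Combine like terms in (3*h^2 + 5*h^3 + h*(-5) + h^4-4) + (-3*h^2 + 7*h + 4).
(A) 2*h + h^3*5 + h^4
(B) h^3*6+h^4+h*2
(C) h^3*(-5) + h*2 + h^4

Adding the polynomials and combining like terms:
(3*h^2 + 5*h^3 + h*(-5) + h^4 - 4) + (-3*h^2 + 7*h + 4)
= 2*h + h^3*5 + h^4
A) 2*h + h^3*5 + h^4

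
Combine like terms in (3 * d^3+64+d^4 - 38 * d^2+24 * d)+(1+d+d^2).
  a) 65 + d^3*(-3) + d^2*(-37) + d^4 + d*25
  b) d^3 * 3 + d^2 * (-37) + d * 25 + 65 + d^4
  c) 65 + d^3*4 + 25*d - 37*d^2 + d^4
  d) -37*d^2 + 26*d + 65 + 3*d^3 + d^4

Adding the polynomials and combining like terms:
(3*d^3 + 64 + d^4 - 38*d^2 + 24*d) + (1 + d + d^2)
= d^3 * 3 + d^2 * (-37) + d * 25 + 65 + d^4
b) d^3 * 3 + d^2 * (-37) + d * 25 + 65 + d^4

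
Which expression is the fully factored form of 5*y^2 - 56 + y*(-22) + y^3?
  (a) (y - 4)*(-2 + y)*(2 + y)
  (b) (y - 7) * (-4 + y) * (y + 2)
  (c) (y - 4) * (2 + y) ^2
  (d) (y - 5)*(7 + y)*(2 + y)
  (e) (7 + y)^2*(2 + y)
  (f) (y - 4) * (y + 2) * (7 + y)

We need to factor 5*y^2 - 56 + y*(-22) + y^3.
The factored form is (y - 4) * (y + 2) * (7 + y).
f) (y - 4) * (y + 2) * (7 + y)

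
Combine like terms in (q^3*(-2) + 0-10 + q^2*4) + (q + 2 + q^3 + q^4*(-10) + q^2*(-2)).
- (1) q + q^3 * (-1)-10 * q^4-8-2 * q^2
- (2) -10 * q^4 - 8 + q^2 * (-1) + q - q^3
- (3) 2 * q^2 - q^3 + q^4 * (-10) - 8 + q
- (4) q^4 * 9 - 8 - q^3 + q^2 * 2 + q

Adding the polynomials and combining like terms:
(q^3*(-2) + 0 - 10 + q^2*4) + (q + 2 + q^3 + q^4*(-10) + q^2*(-2))
= 2 * q^2 - q^3 + q^4 * (-10) - 8 + q
3) 2 * q^2 - q^3 + q^4 * (-10) - 8 + q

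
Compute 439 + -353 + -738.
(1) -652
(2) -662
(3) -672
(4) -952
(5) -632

First: 439 + -353 = 86
Then: 86 + -738 = -652
1) -652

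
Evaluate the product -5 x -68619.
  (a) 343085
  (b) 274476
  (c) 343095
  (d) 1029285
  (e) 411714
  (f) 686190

-5 * -68619 = 343095
c) 343095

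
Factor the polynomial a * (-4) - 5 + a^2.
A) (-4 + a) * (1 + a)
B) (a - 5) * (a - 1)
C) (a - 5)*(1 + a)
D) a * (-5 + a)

We need to factor a * (-4) - 5 + a^2.
The factored form is (a - 5)*(1 + a).
C) (a - 5)*(1 + a)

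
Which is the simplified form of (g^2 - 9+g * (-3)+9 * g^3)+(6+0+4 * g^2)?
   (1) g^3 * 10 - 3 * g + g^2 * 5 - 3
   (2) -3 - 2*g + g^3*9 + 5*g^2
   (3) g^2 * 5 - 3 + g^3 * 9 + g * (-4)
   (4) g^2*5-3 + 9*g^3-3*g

Adding the polynomials and combining like terms:
(g^2 - 9 + g*(-3) + 9*g^3) + (6 + 0 + 4*g^2)
= g^2*5-3 + 9*g^3-3*g
4) g^2*5-3 + 9*g^3-3*g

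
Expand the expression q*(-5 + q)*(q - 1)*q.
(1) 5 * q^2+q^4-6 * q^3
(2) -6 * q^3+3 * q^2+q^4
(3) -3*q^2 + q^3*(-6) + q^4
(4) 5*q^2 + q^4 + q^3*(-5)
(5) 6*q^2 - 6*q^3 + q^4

Expanding q*(-5 + q)*(q - 1)*q:
= 5 * q^2+q^4-6 * q^3
1) 5 * q^2+q^4-6 * q^3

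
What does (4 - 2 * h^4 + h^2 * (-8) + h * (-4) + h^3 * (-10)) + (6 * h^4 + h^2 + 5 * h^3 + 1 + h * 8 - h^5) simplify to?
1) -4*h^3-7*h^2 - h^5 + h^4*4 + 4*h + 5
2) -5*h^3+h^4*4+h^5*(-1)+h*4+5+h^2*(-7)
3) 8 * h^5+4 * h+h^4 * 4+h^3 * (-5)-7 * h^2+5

Adding the polynomials and combining like terms:
(4 - 2*h^4 + h^2*(-8) + h*(-4) + h^3*(-10)) + (6*h^4 + h^2 + 5*h^3 + 1 + h*8 - h^5)
= -5*h^3+h^4*4+h^5*(-1)+h*4+5+h^2*(-7)
2) -5*h^3+h^4*4+h^5*(-1)+h*4+5+h^2*(-7)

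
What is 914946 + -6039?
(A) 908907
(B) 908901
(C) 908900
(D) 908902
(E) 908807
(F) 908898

914946 + -6039 = 908907
A) 908907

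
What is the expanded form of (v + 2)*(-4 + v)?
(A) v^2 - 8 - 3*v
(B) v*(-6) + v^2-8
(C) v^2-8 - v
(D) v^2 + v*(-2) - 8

Expanding (v + 2)*(-4 + v):
= v^2 + v*(-2) - 8
D) v^2 + v*(-2) - 8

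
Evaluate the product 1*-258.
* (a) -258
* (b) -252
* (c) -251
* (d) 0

1 * -258 = -258
a) -258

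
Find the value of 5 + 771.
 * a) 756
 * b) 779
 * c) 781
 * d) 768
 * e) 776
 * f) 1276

5 + 771 = 776
e) 776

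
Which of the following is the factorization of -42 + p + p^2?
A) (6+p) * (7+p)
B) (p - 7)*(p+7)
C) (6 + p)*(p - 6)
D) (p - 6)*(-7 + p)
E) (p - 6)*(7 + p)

We need to factor -42 + p + p^2.
The factored form is (p - 6)*(7 + p).
E) (p - 6)*(7 + p)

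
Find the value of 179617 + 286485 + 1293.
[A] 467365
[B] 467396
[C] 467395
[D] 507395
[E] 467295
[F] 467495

First: 179617 + 286485 = 466102
Then: 466102 + 1293 = 467395
C) 467395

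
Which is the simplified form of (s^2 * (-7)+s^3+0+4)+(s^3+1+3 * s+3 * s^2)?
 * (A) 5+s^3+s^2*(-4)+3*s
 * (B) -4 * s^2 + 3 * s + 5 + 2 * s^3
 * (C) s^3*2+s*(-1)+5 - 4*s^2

Adding the polynomials and combining like terms:
(s^2*(-7) + s^3 + 0 + 4) + (s^3 + 1 + 3*s + 3*s^2)
= -4 * s^2 + 3 * s + 5 + 2 * s^3
B) -4 * s^2 + 3 * s + 5 + 2 * s^3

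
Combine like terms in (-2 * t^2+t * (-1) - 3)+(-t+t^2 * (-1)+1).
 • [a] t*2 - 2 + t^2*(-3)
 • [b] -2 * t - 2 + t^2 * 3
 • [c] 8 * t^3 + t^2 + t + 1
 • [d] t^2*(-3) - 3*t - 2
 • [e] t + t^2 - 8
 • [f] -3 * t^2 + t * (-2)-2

Adding the polynomials and combining like terms:
(-2*t^2 + t*(-1) - 3) + (-t + t^2*(-1) + 1)
= -3 * t^2 + t * (-2)-2
f) -3 * t^2 + t * (-2)-2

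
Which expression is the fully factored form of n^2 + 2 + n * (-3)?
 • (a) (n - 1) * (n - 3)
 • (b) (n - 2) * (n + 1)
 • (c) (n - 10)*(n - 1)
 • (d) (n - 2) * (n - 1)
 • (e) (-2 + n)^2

We need to factor n^2 + 2 + n * (-3).
The factored form is (n - 2) * (n - 1).
d) (n - 2) * (n - 1)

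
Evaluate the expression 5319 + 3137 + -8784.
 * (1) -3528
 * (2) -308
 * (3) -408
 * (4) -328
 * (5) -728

First: 5319 + 3137 = 8456
Then: 8456 + -8784 = -328
4) -328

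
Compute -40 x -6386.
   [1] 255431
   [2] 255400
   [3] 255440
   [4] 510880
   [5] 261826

-40 * -6386 = 255440
3) 255440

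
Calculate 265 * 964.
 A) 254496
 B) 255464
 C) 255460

265 * 964 = 255460
C) 255460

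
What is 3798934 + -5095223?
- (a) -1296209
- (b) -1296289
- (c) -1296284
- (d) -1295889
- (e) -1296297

3798934 + -5095223 = -1296289
b) -1296289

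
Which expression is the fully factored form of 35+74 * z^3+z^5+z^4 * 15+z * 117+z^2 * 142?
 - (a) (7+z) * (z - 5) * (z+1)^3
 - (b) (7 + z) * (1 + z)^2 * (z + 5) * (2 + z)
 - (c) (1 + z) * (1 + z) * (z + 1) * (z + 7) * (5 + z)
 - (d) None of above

We need to factor 35+74 * z^3+z^5+z^4 * 15+z * 117+z^2 * 142.
The factored form is (1 + z) * (1 + z) * (z + 1) * (z + 7) * (5 + z).
c) (1 + z) * (1 + z) * (z + 1) * (z + 7) * (5 + z)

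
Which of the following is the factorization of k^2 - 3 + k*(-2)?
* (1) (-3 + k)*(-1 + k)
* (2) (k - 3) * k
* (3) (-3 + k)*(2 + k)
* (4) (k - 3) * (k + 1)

We need to factor k^2 - 3 + k*(-2).
The factored form is (k - 3) * (k + 1).
4) (k - 3) * (k + 1)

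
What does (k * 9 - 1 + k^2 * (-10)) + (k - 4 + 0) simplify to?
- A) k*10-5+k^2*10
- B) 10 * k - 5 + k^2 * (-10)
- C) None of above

Adding the polynomials and combining like terms:
(k*9 - 1 + k^2*(-10)) + (k - 4 + 0)
= 10 * k - 5 + k^2 * (-10)
B) 10 * k - 5 + k^2 * (-10)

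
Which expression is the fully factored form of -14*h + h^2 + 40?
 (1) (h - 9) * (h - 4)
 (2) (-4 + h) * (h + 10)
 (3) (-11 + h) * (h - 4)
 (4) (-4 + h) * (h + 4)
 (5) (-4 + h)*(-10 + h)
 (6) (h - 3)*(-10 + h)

We need to factor -14*h + h^2 + 40.
The factored form is (-4 + h)*(-10 + h).
5) (-4 + h)*(-10 + h)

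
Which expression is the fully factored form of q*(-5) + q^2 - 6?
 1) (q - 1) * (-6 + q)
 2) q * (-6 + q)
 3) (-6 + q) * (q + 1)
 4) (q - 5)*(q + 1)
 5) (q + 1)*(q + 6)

We need to factor q*(-5) + q^2 - 6.
The factored form is (-6 + q) * (q + 1).
3) (-6 + q) * (q + 1)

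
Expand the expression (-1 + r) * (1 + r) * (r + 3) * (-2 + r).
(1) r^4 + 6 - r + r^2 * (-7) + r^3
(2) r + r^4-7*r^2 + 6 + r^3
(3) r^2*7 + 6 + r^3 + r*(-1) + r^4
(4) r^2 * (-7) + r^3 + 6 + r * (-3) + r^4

Expanding (-1 + r) * (1 + r) * (r + 3) * (-2 + r):
= r^4 + 6 - r + r^2 * (-7) + r^3
1) r^4 + 6 - r + r^2 * (-7) + r^3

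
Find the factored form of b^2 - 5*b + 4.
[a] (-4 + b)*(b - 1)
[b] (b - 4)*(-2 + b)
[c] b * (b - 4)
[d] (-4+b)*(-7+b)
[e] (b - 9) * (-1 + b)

We need to factor b^2 - 5*b + 4.
The factored form is (-4 + b)*(b - 1).
a) (-4 + b)*(b - 1)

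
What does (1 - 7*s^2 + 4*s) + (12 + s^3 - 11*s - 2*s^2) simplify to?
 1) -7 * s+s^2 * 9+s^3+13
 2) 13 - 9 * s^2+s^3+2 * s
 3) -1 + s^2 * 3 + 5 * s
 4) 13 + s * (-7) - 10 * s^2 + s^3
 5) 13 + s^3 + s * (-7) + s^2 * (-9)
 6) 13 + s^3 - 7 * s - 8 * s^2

Adding the polynomials and combining like terms:
(1 - 7*s^2 + 4*s) + (12 + s^3 - 11*s - 2*s^2)
= 13 + s^3 + s * (-7) + s^2 * (-9)
5) 13 + s^3 + s * (-7) + s^2 * (-9)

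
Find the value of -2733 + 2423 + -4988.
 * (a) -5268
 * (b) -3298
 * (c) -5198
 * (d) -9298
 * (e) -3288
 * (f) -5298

First: -2733 + 2423 = -310
Then: -310 + -4988 = -5298
f) -5298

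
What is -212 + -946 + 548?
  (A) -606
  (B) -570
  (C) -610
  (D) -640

First: -212 + -946 = -1158
Then: -1158 + 548 = -610
C) -610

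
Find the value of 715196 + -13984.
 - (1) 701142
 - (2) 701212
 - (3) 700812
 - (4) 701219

715196 + -13984 = 701212
2) 701212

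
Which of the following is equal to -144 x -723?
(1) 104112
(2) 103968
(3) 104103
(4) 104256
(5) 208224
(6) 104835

-144 * -723 = 104112
1) 104112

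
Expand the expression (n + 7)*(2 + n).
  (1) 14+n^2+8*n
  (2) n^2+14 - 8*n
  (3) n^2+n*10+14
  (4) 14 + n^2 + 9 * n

Expanding (n + 7)*(2 + n):
= 14 + n^2 + 9 * n
4) 14 + n^2 + 9 * n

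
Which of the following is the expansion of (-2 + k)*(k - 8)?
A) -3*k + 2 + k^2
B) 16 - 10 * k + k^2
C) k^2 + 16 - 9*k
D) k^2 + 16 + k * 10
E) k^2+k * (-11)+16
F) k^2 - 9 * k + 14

Expanding (-2 + k)*(k - 8):
= 16 - 10 * k + k^2
B) 16 - 10 * k + k^2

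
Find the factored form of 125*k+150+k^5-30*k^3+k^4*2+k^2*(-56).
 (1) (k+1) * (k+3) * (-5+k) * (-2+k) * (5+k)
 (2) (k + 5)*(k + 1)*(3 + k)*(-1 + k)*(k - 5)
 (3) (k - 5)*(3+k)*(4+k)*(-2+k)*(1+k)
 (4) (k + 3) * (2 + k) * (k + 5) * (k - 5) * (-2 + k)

We need to factor 125*k+150+k^5-30*k^3+k^4*2+k^2*(-56).
The factored form is (k+1) * (k+3) * (-5+k) * (-2+k) * (5+k).
1) (k+1) * (k+3) * (-5+k) * (-2+k) * (5+k)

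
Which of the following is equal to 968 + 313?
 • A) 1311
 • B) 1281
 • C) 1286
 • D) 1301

968 + 313 = 1281
B) 1281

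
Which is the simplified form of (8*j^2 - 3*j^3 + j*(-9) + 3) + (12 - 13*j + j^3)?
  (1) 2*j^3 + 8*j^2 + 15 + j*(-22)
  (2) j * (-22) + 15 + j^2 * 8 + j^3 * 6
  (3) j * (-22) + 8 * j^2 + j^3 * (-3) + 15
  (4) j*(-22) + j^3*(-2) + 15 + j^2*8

Adding the polynomials and combining like terms:
(8*j^2 - 3*j^3 + j*(-9) + 3) + (12 - 13*j + j^3)
= j*(-22) + j^3*(-2) + 15 + j^2*8
4) j*(-22) + j^3*(-2) + 15 + j^2*8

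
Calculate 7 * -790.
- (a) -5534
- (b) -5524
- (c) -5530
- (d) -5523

7 * -790 = -5530
c) -5530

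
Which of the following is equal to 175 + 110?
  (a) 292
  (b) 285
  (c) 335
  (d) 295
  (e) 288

175 + 110 = 285
b) 285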